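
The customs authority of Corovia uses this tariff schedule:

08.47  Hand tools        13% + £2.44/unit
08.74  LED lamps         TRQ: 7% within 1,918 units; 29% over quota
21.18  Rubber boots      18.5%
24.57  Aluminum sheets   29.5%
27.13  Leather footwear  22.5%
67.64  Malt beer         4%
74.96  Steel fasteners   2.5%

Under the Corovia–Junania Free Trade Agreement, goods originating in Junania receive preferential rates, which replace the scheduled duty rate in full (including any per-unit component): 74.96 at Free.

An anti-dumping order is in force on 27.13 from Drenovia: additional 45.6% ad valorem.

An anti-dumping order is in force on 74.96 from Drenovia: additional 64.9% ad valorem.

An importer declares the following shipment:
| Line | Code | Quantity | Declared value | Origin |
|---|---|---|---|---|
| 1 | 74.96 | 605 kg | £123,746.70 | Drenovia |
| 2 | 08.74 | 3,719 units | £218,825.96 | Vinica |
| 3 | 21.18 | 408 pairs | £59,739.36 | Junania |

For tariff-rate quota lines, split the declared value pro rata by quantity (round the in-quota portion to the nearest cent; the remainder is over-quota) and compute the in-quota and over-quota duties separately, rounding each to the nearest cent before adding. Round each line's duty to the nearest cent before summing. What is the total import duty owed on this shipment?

£133,088.46

Line 1 (74.96, Drenovia, 605 kg, £123,746.70):
Base rate for 74.96 is 2.5%.
74.96 has an FTA preferential rate, but origin Drenovia is not Junania; base rate stands.
Additional duty on 74.96 from Drenovia: +64.9%. Applied ad valorem rate: 2.5% + 64.9% = 67.4%.
Duty = £123,746.70 × 67.4% = £83,405.28.
Line 2 (08.74, Vinica, 3,719 units, £218,825.96):
Code 08.74 is under a tariff-rate quota (threshold 1,918 units). In-quota: 1,918 units at 7%; over-quota: 1,801 units at 29%.
Pro-rata value split: in-quota = £218,825.96 × 1,918/3,719 = £112,855.12; over-quota = £218,825.96 − £112,855.12 = £105,970.84.
In-quota duty = £112,855.12 × 7% = £7,899.86. Over-quota duty = £105,970.84 × 29% = £30,731.54.
Line duty = £7,899.86 + £30,731.54 = £38,631.40.
Line 3 (21.18, Junania, 408 pairs, £59,739.36):
Base rate for 21.18 is 18.5%.
Origin Junania is the FTA partner but 21.18 is not on the preference list; base rate stands.
Duty = £59,739.36 × 18.5% = £11,051.78.
Total = £83,405.28 + £38,631.40 + £11,051.78 = £133,088.46.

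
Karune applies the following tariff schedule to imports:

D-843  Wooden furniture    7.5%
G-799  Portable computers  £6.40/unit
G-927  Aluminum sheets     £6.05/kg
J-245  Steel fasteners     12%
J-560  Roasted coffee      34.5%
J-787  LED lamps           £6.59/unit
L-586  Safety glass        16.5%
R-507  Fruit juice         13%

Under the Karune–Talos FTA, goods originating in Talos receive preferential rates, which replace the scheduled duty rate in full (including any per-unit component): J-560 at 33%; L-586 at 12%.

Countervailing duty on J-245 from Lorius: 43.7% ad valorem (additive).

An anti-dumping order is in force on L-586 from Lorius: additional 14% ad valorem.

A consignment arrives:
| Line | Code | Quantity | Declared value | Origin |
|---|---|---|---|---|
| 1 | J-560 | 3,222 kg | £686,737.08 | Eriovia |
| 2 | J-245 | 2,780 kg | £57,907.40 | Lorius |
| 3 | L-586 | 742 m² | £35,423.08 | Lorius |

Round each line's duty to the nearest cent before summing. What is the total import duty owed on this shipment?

Line 1 (J-560, Eriovia, 3,222 kg, £686,737.08):
Base rate for J-560 is 34.5%.
J-560 has an FTA preferential rate, but origin Eriovia is not Talos; base rate stands.
Duty = £686,737.08 × 34.5% = £236,924.29.
Line 2 (J-245, Lorius, 2,780 kg, £57,907.40):
Base rate for J-245 is 12%.
Additional duty on J-245 from Lorius: +43.7%. Applied ad valorem rate: 12% + 43.7% = 55.7%.
Duty = £57,907.40 × 55.7% = £32,254.42.
Line 3 (L-586, Lorius, 742 m², £35,423.08):
Base rate for L-586 is 16.5%.
L-586 has an FTA preferential rate, but origin Lorius is not Talos; base rate stands.
Additional duty on L-586 from Lorius: +14%. Applied ad valorem rate: 16.5% + 14% = 30.5%.
Duty = £35,423.08 × 30.5% = £10,804.04.
Total = £236,924.29 + £32,254.42 + £10,804.04 = £279,982.75.

£279,982.75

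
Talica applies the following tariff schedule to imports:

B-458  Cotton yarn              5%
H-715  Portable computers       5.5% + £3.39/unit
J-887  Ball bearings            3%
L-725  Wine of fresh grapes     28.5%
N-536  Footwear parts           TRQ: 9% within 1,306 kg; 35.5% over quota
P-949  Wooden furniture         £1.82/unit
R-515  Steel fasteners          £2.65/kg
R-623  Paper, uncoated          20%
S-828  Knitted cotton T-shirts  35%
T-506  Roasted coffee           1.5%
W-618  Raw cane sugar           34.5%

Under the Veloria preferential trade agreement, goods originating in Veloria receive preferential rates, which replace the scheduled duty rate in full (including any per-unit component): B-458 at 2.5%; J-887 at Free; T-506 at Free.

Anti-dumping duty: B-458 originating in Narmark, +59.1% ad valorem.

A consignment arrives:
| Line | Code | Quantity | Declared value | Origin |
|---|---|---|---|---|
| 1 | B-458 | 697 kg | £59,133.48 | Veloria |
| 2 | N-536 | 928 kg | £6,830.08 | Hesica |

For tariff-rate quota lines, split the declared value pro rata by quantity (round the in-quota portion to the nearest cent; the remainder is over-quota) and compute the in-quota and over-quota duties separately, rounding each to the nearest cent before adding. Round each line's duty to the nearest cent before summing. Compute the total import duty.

£2,093.05

Line 1 (B-458, Veloria, 697 kg, £59,133.48):
Base rate for B-458 is 5%.
Origin Veloria qualifies under the Talica–Veloria agreement and B-458 is covered: preferential rate 2.5% applies instead.
The additional-duty order on B-458 targets Narmark, not Veloria; it does not apply.
Duty = £59,133.48 × 2.5% = £1,478.34.
Line 2 (N-536, Hesica, 928 kg, £6,830.08):
Code N-536 is under a tariff-rate quota (threshold 1,306 kg). Quantity 928 kg is within the quota, so the in-quota rate 9% applies to the full value.
Duty = £6,830.08 × 9% = £614.71.
Total = £1,478.34 + £614.71 = £2,093.05.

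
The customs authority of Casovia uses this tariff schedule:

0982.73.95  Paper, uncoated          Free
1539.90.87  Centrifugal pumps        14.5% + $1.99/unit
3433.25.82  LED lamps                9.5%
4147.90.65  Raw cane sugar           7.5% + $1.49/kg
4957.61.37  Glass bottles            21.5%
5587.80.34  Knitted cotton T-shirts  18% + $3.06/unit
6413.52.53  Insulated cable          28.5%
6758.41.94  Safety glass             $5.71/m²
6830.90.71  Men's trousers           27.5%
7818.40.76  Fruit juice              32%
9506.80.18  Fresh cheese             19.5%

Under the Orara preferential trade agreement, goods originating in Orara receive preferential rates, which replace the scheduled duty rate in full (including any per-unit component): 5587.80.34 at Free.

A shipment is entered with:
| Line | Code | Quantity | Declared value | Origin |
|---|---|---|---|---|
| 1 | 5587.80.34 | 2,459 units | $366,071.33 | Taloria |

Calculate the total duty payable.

$73,417.38

Line 1 (5587.80.34, Taloria, 2,459 units, $366,071.33):
Base rate for 5587.80.34 is 18% + $3.06/unit.
5587.80.34 has an FTA preferential rate, but origin Taloria is not Orara; base rate stands.
Duty = $366,071.33 × 18% + 2,459 × $3.06 = $73,417.38.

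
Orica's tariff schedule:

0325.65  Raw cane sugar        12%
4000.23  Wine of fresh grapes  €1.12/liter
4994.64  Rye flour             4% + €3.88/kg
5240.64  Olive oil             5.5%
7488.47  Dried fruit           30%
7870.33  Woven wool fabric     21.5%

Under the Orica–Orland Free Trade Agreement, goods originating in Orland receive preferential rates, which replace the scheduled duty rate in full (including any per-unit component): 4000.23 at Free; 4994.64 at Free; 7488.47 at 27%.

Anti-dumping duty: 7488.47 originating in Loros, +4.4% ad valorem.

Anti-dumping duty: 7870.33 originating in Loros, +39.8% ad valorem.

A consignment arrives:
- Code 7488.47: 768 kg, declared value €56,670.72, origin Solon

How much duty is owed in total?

€17,001.22

Line 1 (7488.47, Solon, 768 kg, €56,670.72):
Base rate for 7488.47 is 30%.
7488.47 has an FTA preferential rate, but origin Solon is not Orland; base rate stands.
The additional-duty order on 7488.47 targets Loros, not Solon; it does not apply.
Duty = €56,670.72 × 30% = €17,001.22.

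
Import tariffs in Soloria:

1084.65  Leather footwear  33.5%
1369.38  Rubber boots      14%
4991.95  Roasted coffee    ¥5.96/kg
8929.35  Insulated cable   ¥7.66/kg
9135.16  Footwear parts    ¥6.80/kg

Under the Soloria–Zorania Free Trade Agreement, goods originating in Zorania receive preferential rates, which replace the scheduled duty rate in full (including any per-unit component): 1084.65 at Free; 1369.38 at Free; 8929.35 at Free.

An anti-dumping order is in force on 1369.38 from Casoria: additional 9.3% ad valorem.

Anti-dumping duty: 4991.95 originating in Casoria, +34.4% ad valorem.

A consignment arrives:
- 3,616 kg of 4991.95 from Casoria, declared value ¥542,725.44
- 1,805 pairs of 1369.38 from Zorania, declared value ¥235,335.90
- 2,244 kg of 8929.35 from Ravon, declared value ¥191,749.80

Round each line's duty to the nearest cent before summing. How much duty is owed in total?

Line 1 (4991.95, Casoria, 3,616 kg, ¥542,725.44):
Base rate for 4991.95 is ¥5.96/kg.
Additional duty on 4991.95 from Casoria: +34.4% ad valorem. Applied ad valorem rate = 34.4%.
Duty = ¥542,725.44 × 34.4% + 3,616 × ¥5.96 = ¥208,248.91.
Line 2 (1369.38, Zorania, 1,805 pairs, ¥235,335.90):
Base rate for 1369.38 is 14%.
Origin Zorania qualifies under the Soloria–Zorania agreement and 1369.38 is covered: preferential rate Free applies instead.
The additional-duty order on 1369.38 targets Casoria, not Zorania; it does not apply.
Duty = ¥235,335.90 × 0% = ¥0.00.
Line 3 (8929.35, Ravon, 2,244 kg, ¥191,749.80):
Base rate for 8929.35 is ¥7.66/kg.
8929.35 has an FTA preferential rate, but origin Ravon is not Zorania; base rate stands.
Duty = 2,244 × ¥7.66 = ¥17,189.04.
Total = ¥208,248.91 + ¥0.00 + ¥17,189.04 = ¥225,437.95.

¥225,437.95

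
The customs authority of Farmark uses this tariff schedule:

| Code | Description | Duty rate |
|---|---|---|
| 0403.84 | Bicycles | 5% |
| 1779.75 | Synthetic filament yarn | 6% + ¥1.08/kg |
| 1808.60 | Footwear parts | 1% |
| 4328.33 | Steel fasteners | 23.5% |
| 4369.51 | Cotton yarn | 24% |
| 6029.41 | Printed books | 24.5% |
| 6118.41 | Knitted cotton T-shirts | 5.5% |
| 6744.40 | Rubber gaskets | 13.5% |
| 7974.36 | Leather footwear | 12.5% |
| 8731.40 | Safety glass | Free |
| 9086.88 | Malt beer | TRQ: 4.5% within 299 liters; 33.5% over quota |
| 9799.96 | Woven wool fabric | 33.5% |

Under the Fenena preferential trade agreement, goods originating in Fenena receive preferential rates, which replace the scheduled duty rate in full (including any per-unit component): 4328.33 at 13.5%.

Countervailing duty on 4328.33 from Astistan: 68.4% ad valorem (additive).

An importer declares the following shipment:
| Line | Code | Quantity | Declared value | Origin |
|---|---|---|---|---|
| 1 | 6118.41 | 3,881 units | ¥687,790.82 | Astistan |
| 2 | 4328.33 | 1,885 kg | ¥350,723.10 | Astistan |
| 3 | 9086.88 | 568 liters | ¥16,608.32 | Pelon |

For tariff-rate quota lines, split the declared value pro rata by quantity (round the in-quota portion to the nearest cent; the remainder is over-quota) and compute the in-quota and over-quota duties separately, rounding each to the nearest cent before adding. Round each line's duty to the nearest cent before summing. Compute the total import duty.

¥363,171.41

Line 1 (6118.41, Astistan, 3,881 units, ¥687,790.82):
Base rate for 6118.41 is 5.5%.
Duty = ¥687,790.82 × 5.5% = ¥37,828.50.
Line 2 (4328.33, Astistan, 1,885 kg, ¥350,723.10):
Base rate for 4328.33 is 23.5%.
4328.33 has an FTA preferential rate, but origin Astistan is not Fenena; base rate stands.
Additional duty on 4328.33 from Astistan: +68.4%. Applied ad valorem rate: 23.5% + 68.4% = 91.9%.
Duty = ¥350,723.10 × 91.9% = ¥322,314.53.
Line 3 (9086.88, Pelon, 568 liters, ¥16,608.32):
Code 9086.88 is under a tariff-rate quota (threshold 299 liters). In-quota: 299 liters at 4.5%; over-quota: 269 liters at 33.5%.
Pro-rata value split: in-quota = ¥16,608.32 × 299/568 = ¥8,742.76; over-quota = ¥16,608.32 − ¥8,742.76 = ¥7,865.56.
In-quota duty = ¥8,742.76 × 4.5% = ¥393.42. Over-quota duty = ¥7,865.56 × 33.5% = ¥2,634.96.
Line duty = ¥393.42 + ¥2,634.96 = ¥3,028.38.
Total = ¥37,828.50 + ¥322,314.53 + ¥3,028.38 = ¥363,171.41.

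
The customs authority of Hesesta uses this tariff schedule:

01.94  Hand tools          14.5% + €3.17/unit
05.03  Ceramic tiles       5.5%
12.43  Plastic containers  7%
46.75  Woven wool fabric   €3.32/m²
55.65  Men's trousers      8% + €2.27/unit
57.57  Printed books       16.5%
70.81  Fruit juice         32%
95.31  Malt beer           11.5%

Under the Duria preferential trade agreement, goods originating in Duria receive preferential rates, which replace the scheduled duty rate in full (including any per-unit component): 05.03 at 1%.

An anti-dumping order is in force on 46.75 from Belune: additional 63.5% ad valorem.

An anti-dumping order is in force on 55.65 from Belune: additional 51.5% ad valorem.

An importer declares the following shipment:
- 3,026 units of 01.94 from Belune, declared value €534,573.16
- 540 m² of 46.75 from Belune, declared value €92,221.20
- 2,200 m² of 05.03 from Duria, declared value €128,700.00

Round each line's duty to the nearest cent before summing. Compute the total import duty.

Line 1 (01.94, Belune, 3,026 units, €534,573.16):
Base rate for 01.94 is 14.5% + €3.17/unit.
Duty = €534,573.16 × 14.5% + 3,026 × €3.17 = €87,105.53.
Line 2 (46.75, Belune, 540 m², €92,221.20):
Base rate for 46.75 is €3.32/m².
Additional duty on 46.75 from Belune: +63.5% ad valorem. Applied ad valorem rate = 63.5%.
Duty = €92,221.20 × 63.5% + 540 × €3.32 = €60,353.26.
Line 3 (05.03, Duria, 2,200 m², €128,700.00):
Base rate for 05.03 is 5.5%.
Origin Duria qualifies under the Hesesta–Duria agreement and 05.03 is covered: preferential rate 1% applies instead.
Duty = €128,700.00 × 1% = €1,287.00.
Total = €87,105.53 + €60,353.26 + €1,287.00 = €148,745.79.

€148,745.79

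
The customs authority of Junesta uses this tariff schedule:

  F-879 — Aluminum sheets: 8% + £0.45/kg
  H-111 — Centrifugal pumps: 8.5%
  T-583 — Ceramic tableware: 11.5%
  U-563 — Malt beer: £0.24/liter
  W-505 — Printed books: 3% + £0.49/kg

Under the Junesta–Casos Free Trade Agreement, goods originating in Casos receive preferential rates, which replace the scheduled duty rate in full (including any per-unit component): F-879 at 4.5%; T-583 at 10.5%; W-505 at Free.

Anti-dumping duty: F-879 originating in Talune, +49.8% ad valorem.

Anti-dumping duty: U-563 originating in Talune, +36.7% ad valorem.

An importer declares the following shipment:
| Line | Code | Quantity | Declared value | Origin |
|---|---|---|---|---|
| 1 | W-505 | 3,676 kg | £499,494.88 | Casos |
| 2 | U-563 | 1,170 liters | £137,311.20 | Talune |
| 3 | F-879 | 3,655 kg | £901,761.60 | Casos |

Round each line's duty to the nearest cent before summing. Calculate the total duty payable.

Line 1 (W-505, Casos, 3,676 kg, £499,494.88):
Base rate for W-505 is 3% + £0.49/kg.
Origin Casos qualifies under the Junesta–Casos agreement and W-505 is covered: preferential rate Free applies instead.
Duty = £499,494.88 × 0% = £0.00.
Line 2 (U-563, Talune, 1,170 liters, £137,311.20):
Base rate for U-563 is £0.24/liter.
Additional duty on U-563 from Talune: +36.7% ad valorem. Applied ad valorem rate = 36.7%.
Duty = £137,311.20 × 36.7% + 1,170 × £0.24 = £50,674.01.
Line 3 (F-879, Casos, 3,655 kg, £901,761.60):
Base rate for F-879 is 8% + £0.45/kg.
Origin Casos qualifies under the Junesta–Casos agreement and F-879 is covered: preferential rate 4.5% applies instead.
The additional-duty order on F-879 targets Talune, not Casos; it does not apply.
Duty = £901,761.60 × 4.5% = £40,579.27.
Total = £0.00 + £50,674.01 + £40,579.27 = £91,253.28.

£91,253.28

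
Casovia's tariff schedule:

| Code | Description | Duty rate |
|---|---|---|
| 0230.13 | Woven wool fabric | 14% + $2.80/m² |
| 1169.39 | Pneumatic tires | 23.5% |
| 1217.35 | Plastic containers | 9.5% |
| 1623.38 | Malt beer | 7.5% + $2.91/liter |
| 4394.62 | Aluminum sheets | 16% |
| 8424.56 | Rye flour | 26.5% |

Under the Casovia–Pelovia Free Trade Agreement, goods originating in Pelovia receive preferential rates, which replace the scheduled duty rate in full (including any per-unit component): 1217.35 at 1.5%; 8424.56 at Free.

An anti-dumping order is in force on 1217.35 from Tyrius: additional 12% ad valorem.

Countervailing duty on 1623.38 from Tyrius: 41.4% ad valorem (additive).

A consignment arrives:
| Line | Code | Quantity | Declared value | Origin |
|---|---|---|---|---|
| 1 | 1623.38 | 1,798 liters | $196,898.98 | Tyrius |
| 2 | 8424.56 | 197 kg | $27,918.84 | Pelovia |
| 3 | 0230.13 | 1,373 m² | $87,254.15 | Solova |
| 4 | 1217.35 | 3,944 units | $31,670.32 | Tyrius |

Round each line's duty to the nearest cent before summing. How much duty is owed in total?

$124,384.88

Line 1 (1623.38, Tyrius, 1,798 liters, $196,898.98):
Base rate for 1623.38 is 7.5% + $2.91/liter.
Additional duty on 1623.38 from Tyrius: +41.4%. Applied ad valorem rate: 7.5% + 41.4% = 48.9%.
Duty = $196,898.98 × 48.9% + 1,798 × $2.91 = $101,515.78.
Line 2 (8424.56, Pelovia, 197 kg, $27,918.84):
Base rate for 8424.56 is 26.5%.
Origin Pelovia qualifies under the Casovia–Pelovia agreement and 8424.56 is covered: preferential rate Free applies instead.
Duty = $27,918.84 × 0% = $0.00.
Line 3 (0230.13, Solova, 1,373 m², $87,254.15):
Base rate for 0230.13 is 14% + $2.80/m².
Duty = $87,254.15 × 14% + 1,373 × $2.80 = $16,059.98.
Line 4 (1217.35, Tyrius, 3,944 units, $31,670.32):
Base rate for 1217.35 is 9.5%.
1217.35 has an FTA preferential rate, but origin Tyrius is not Pelovia; base rate stands.
Additional duty on 1217.35 from Tyrius: +12%. Applied ad valorem rate: 9.5% + 12% = 21.5%.
Duty = $31,670.32 × 21.5% = $6,809.12.
Total = $101,515.78 + $0.00 + $16,059.98 + $6,809.12 = $124,384.88.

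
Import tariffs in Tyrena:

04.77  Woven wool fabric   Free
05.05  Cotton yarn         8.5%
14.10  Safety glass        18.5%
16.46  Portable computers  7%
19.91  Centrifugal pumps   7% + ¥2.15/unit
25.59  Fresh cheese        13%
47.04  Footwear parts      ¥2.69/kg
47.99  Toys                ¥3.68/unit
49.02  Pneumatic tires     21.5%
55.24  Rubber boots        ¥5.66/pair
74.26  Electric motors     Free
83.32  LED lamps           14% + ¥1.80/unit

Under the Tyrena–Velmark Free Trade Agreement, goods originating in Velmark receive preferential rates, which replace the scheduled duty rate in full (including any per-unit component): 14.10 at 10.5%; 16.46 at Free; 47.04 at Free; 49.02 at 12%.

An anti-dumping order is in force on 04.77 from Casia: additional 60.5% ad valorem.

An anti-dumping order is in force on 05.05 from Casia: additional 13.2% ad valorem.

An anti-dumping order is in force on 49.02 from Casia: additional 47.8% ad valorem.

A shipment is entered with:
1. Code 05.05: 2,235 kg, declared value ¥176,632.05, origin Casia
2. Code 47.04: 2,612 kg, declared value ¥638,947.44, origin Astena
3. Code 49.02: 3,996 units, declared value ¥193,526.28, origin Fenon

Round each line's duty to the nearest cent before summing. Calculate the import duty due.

Line 1 (05.05, Casia, 2,235 kg, ¥176,632.05):
Base rate for 05.05 is 8.5%.
Additional duty on 05.05 from Casia: +13.2%. Applied ad valorem rate: 8.5% + 13.2% = 21.7%.
Duty = ¥176,632.05 × 21.7% = ¥38,329.15.
Line 2 (47.04, Astena, 2,612 kg, ¥638,947.44):
Base rate for 47.04 is ¥2.69/kg.
47.04 has an FTA preferential rate, but origin Astena is not Velmark; base rate stands.
Duty = 2,612 × ¥2.69 = ¥7,026.28.
Line 3 (49.02, Fenon, 3,996 units, ¥193,526.28):
Base rate for 49.02 is 21.5%.
49.02 has an FTA preferential rate, but origin Fenon is not Velmark; base rate stands.
The additional-duty order on 49.02 targets Casia, not Fenon; it does not apply.
Duty = ¥193,526.28 × 21.5% = ¥41,608.15.
Total = ¥38,329.15 + ¥7,026.28 + ¥41,608.15 = ¥86,963.58.

¥86,963.58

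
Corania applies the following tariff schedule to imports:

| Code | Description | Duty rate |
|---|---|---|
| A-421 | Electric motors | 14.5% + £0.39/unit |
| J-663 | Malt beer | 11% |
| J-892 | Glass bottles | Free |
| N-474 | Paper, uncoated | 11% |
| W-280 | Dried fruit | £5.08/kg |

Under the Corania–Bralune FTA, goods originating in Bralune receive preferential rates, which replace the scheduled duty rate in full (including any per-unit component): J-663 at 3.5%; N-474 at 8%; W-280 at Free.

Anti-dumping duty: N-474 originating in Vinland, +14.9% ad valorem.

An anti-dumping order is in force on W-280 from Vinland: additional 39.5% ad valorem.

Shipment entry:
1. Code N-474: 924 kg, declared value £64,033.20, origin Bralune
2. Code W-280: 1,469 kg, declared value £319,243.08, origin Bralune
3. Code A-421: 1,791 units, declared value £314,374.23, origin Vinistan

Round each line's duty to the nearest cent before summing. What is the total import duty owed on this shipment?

£51,405.41

Line 1 (N-474, Bralune, 924 kg, £64,033.20):
Base rate for N-474 is 11%.
Origin Bralune qualifies under the Corania–Bralune agreement and N-474 is covered: preferential rate 8% applies instead.
The additional-duty order on N-474 targets Vinland, not Bralune; it does not apply.
Duty = £64,033.20 × 8% = £5,122.66.
Line 2 (W-280, Bralune, 1,469 kg, £319,243.08):
Base rate for W-280 is £5.08/kg.
Origin Bralune qualifies under the Corania–Bralune agreement and W-280 is covered: preferential rate Free applies instead.
The additional-duty order on W-280 targets Vinland, not Bralune; it does not apply.
Duty = £319,243.08 × 0% = £0.00.
Line 3 (A-421, Vinistan, 1,791 units, £314,374.23):
Base rate for A-421 is 14.5% + £0.39/unit.
Duty = £314,374.23 × 14.5% + 1,791 × £0.39 = £46,282.75.
Total = £5,122.66 + £0.00 + £46,282.75 = £51,405.41.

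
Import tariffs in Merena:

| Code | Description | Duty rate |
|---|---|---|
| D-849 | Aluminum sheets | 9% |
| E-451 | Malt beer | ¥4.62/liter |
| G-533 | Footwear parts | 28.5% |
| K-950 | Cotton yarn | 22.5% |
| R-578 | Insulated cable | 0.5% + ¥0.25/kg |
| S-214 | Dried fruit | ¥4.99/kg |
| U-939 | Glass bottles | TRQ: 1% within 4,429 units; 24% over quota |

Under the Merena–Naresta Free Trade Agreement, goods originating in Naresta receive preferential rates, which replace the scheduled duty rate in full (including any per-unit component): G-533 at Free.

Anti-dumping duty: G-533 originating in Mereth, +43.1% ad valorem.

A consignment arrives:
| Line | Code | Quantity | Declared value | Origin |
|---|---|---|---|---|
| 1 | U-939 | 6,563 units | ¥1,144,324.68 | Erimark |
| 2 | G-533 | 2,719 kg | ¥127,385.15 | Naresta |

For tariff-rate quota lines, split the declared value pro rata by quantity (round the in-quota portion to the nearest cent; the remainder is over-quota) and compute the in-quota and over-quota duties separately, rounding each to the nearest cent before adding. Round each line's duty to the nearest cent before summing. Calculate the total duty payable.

¥97,022.62

Line 1 (U-939, Erimark, 6,563 units, ¥1,144,324.68):
Code U-939 is under a tariff-rate quota (threshold 4,429 units). In-quota: 4,429 units at 1%; over-quota: 2,134 units at 24%.
Pro-rata value split: in-quota = ¥1,144,324.68 × 4,429/6,563 = ¥772,240.44; over-quota = ¥1,144,324.68 − ¥772,240.44 = ¥372,084.24.
In-quota duty = ¥772,240.44 × 1% = ¥7,722.40. Over-quota duty = ¥372,084.24 × 24% = ¥89,300.22.
Line duty = ¥7,722.40 + ¥89,300.22 = ¥97,022.62.
Line 2 (G-533, Naresta, 2,719 kg, ¥127,385.15):
Base rate for G-533 is 28.5%.
Origin Naresta qualifies under the Merena–Naresta agreement and G-533 is covered: preferential rate Free applies instead.
The additional-duty order on G-533 targets Mereth, not Naresta; it does not apply.
Duty = ¥127,385.15 × 0% = ¥0.00.
Total = ¥97,022.62 + ¥0.00 = ¥97,022.62.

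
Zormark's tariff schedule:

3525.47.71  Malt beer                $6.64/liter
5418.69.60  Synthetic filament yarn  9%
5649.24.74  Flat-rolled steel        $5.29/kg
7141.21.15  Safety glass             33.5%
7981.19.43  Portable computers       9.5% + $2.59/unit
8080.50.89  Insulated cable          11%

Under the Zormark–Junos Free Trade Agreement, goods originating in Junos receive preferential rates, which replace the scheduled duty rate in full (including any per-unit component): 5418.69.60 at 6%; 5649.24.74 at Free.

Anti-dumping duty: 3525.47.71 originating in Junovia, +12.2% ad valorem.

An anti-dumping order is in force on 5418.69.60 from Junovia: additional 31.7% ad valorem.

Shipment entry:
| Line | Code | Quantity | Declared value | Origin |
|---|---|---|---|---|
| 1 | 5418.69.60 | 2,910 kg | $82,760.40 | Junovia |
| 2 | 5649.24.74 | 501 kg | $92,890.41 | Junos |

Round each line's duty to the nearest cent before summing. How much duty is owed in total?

$33,683.48

Line 1 (5418.69.60, Junovia, 2,910 kg, $82,760.40):
Base rate for 5418.69.60 is 9%.
5418.69.60 has an FTA preferential rate, but origin Junovia is not Junos; base rate stands.
Additional duty on 5418.69.60 from Junovia: +31.7%. Applied ad valorem rate: 9% + 31.7% = 40.7%.
Duty = $82,760.40 × 40.7% = $33,683.48.
Line 2 (5649.24.74, Junos, 501 kg, $92,890.41):
Base rate for 5649.24.74 is $5.29/kg.
Origin Junos qualifies under the Zormark–Junos agreement and 5649.24.74 is covered: preferential rate Free applies instead.
Duty = $92,890.41 × 0% = $0.00.
Total = $33,683.48 + $0.00 = $33,683.48.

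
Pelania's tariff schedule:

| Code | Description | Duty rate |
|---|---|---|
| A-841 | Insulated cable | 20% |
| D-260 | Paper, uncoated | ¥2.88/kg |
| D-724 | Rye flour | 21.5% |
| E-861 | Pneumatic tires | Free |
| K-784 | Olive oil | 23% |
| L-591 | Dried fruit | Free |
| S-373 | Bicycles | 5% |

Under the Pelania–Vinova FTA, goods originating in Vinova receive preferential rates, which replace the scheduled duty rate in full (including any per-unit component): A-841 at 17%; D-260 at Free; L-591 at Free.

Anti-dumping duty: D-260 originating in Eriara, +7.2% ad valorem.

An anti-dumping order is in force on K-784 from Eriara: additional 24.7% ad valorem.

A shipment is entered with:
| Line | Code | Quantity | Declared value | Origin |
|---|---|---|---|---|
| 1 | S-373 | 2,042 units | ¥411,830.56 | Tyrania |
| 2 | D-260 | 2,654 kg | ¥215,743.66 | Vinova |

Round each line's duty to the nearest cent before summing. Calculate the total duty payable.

¥20,591.53

Line 1 (S-373, Tyrania, 2,042 units, ¥411,830.56):
Base rate for S-373 is 5%.
Duty = ¥411,830.56 × 5% = ¥20,591.53.
Line 2 (D-260, Vinova, 2,654 kg, ¥215,743.66):
Base rate for D-260 is ¥2.88/kg.
Origin Vinova qualifies under the Pelania–Vinova agreement and D-260 is covered: preferential rate Free applies instead.
The additional-duty order on D-260 targets Eriara, not Vinova; it does not apply.
Duty = ¥215,743.66 × 0% = ¥0.00.
Total = ¥20,591.53 + ¥0.00 = ¥20,591.53.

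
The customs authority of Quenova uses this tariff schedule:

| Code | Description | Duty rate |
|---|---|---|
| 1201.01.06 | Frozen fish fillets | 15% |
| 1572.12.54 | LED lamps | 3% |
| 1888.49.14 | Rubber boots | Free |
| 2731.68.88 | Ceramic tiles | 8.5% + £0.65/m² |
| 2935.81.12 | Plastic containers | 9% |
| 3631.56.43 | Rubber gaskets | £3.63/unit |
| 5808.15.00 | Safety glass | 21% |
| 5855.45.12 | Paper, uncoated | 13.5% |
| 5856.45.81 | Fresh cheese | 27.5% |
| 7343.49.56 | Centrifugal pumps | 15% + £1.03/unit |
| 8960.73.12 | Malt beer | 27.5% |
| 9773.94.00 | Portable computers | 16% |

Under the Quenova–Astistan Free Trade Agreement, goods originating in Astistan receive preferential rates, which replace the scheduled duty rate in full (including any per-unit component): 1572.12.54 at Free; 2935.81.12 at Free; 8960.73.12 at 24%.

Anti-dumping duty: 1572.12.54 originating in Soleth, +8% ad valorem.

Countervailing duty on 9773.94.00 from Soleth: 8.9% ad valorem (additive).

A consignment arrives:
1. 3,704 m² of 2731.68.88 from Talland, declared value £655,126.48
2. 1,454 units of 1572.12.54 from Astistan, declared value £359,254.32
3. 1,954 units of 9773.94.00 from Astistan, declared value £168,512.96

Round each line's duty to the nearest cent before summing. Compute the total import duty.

£85,055.42

Line 1 (2731.68.88, Talland, 3,704 m², £655,126.48):
Base rate for 2731.68.88 is 8.5% + £0.65/m².
Duty = £655,126.48 × 8.5% + 3,704 × £0.65 = £58,093.35.
Line 2 (1572.12.54, Astistan, 1,454 units, £359,254.32):
Base rate for 1572.12.54 is 3%.
Origin Astistan qualifies under the Quenova–Astistan agreement and 1572.12.54 is covered: preferential rate Free applies instead.
The additional-duty order on 1572.12.54 targets Soleth, not Astistan; it does not apply.
Duty = £359,254.32 × 0% = £0.00.
Line 3 (9773.94.00, Astistan, 1,954 units, £168,512.96):
Base rate for 9773.94.00 is 16%.
Origin Astistan is the FTA partner but 9773.94.00 is not on the preference list; base rate stands.
The additional-duty order on 9773.94.00 targets Soleth, not Astistan; it does not apply.
Duty = £168,512.96 × 16% = £26,962.07.
Total = £58,093.35 + £0.00 + £26,962.07 = £85,055.42.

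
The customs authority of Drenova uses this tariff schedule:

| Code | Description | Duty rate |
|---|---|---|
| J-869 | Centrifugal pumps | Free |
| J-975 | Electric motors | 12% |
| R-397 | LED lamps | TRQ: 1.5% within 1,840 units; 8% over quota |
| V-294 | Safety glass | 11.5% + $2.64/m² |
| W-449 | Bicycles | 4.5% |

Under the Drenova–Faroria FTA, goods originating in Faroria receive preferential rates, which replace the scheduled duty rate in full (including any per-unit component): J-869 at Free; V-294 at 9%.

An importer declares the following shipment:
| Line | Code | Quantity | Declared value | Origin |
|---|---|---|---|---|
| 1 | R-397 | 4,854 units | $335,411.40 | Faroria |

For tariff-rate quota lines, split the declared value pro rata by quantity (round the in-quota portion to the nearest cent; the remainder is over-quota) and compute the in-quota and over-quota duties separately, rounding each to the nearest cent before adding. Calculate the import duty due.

$18,568.55

Line 1 (R-397, Faroria, 4,854 units, $335,411.40):
Code R-397 is under a tariff-rate quota (threshold 1,840 units). In-quota: 1,840 units at 1.5%; over-quota: 3,014 units at 8%.
Pro-rata value split: in-quota = $335,411.40 × 1,840/4,854 = $127,144.00; over-quota = $335,411.40 − $127,144.00 = $208,267.40.
In-quota duty = $127,144.00 × 1.5% = $1,907.16. Over-quota duty = $208,267.40 × 8% = $16,661.39.
Line duty = $1,907.16 + $16,661.39 = $18,568.55.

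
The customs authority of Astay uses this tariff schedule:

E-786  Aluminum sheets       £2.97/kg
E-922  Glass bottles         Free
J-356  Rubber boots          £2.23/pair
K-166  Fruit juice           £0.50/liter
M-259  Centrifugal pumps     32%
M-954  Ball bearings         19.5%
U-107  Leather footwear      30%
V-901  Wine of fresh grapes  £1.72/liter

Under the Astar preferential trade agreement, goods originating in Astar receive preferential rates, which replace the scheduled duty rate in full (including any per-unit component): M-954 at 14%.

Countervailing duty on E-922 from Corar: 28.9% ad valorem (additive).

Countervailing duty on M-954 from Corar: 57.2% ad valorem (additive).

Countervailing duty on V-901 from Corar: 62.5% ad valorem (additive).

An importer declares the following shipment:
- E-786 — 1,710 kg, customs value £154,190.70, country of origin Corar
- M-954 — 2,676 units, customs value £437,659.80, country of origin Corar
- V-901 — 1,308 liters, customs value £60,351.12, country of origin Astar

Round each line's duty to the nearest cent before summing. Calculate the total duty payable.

Line 1 (E-786, Corar, 1,710 kg, £154,190.70):
Base rate for E-786 is £2.97/kg.
Duty = 1,710 × £2.97 = £5,078.70.
Line 2 (M-954, Corar, 2,676 units, £437,659.80):
Base rate for M-954 is 19.5%.
M-954 has an FTA preferential rate, but origin Corar is not Astar; base rate stands.
Additional duty on M-954 from Corar: +57.2%. Applied ad valorem rate: 19.5% + 57.2% = 76.7%.
Duty = £437,659.80 × 76.7% = £335,685.07.
Line 3 (V-901, Astar, 1,308 liters, £60,351.12):
Base rate for V-901 is £1.72/liter.
Origin Astar is the FTA partner but V-901 is not on the preference list; base rate stands.
The additional-duty order on V-901 targets Corar, not Astar; it does not apply.
Duty = 1,308 × £1.72 = £2,249.76.
Total = £5,078.70 + £335,685.07 + £2,249.76 = £343,013.53.

£343,013.53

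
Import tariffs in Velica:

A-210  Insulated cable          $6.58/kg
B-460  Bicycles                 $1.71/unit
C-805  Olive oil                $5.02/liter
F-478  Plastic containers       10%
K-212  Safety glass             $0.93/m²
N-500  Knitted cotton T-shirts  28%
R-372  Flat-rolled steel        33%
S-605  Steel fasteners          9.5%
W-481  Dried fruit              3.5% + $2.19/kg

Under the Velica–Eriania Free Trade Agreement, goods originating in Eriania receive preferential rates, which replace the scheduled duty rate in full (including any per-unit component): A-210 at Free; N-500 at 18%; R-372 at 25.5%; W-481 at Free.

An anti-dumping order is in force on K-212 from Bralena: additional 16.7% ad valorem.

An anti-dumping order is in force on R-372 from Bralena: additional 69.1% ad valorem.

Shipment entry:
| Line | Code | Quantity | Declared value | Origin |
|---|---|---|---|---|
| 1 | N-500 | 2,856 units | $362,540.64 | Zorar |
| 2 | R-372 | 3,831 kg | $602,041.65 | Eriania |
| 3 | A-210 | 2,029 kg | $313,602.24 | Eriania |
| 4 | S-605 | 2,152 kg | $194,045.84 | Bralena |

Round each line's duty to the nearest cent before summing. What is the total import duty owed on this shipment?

$273,466.35

Line 1 (N-500, Zorar, 2,856 units, $362,540.64):
Base rate for N-500 is 28%.
N-500 has an FTA preferential rate, but origin Zorar is not Eriania; base rate stands.
Duty = $362,540.64 × 28% = $101,511.38.
Line 2 (R-372, Eriania, 3,831 kg, $602,041.65):
Base rate for R-372 is 33%.
Origin Eriania qualifies under the Velica–Eriania agreement and R-372 is covered: preferential rate 25.5% applies instead.
The additional-duty order on R-372 targets Bralena, not Eriania; it does not apply.
Duty = $602,041.65 × 25.5% = $153,520.62.
Line 3 (A-210, Eriania, 2,029 kg, $313,602.24):
Base rate for A-210 is $6.58/kg.
Origin Eriania qualifies under the Velica–Eriania agreement and A-210 is covered: preferential rate Free applies instead.
Duty = $313,602.24 × 0% = $0.00.
Line 4 (S-605, Bralena, 2,152 kg, $194,045.84):
Base rate for S-605 is 9.5%.
Duty = $194,045.84 × 9.5% = $18,434.35.
Total = $101,511.38 + $153,520.62 + $0.00 + $18,434.35 = $273,466.35.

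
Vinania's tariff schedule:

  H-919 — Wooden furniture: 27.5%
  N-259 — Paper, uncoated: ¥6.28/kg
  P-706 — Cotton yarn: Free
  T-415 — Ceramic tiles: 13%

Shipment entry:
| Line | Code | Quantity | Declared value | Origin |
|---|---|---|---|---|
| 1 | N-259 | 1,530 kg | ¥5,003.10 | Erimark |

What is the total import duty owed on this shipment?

¥9,608.40

Line 1 (N-259, Erimark, 1,530 kg, ¥5,003.10):
Base rate for N-259 is ¥6.28/kg.
Duty = 1,530 × ¥6.28 = ¥9,608.40.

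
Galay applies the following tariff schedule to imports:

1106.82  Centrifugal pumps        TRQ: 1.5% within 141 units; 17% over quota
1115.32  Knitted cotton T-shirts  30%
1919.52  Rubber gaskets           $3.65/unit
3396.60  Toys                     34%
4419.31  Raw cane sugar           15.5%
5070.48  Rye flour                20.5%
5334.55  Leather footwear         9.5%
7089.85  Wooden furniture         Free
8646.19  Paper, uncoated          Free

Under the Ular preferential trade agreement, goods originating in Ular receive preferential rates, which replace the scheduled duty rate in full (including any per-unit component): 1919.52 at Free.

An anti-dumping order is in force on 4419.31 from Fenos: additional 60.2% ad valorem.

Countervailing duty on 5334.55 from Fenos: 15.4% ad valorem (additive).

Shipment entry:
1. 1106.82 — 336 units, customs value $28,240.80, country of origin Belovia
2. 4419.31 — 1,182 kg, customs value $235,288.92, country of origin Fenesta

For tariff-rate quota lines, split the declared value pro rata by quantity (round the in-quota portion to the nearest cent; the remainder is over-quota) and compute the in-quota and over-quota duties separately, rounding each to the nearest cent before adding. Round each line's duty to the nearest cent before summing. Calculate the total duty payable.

$39,433.81

Line 1 (1106.82, Belovia, 336 units, $28,240.80):
Code 1106.82 is under a tariff-rate quota (threshold 141 units). In-quota: 141 units at 1.5%; over-quota: 195 units at 17%.
Pro-rata value split: in-quota = $28,240.80 × 141/336 = $11,851.05; over-quota = $28,240.80 − $11,851.05 = $16,389.75.
In-quota duty = $11,851.05 × 1.5% = $177.77. Over-quota duty = $16,389.75 × 17% = $2,786.26.
Line duty = $177.77 + $2,786.26 = $2,964.03.
Line 2 (4419.31, Fenesta, 1,182 kg, $235,288.92):
Base rate for 4419.31 is 15.5%.
The additional-duty order on 4419.31 targets Fenos, not Fenesta; it does not apply.
Duty = $235,288.92 × 15.5% = $36,469.78.
Total = $2,964.03 + $36,469.78 = $39,433.81.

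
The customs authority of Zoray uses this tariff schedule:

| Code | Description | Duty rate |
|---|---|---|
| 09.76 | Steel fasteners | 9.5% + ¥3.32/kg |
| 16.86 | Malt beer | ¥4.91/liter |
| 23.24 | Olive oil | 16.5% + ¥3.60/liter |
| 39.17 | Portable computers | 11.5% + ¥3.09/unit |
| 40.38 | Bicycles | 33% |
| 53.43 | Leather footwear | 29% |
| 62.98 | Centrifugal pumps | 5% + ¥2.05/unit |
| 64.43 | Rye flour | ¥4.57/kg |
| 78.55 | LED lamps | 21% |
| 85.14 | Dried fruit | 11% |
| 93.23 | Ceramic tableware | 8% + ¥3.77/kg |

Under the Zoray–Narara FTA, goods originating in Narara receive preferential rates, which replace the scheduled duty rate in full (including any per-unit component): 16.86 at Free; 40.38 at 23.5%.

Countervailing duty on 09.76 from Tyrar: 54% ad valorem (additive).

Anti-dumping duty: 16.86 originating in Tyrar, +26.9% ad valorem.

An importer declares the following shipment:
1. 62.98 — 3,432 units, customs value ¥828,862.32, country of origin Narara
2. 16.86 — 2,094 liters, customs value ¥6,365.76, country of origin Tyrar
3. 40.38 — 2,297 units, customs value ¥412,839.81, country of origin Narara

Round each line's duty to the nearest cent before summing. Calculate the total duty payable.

Line 1 (62.98, Narara, 3,432 units, ¥828,862.32):
Base rate for 62.98 is 5% + ¥2.05/unit.
Origin Narara is the FTA partner but 62.98 is not on the preference list; base rate stands.
Duty = ¥828,862.32 × 5% + 3,432 × ¥2.05 = ¥48,478.72.
Line 2 (16.86, Tyrar, 2,094 liters, ¥6,365.76):
Base rate for 16.86 is ¥4.91/liter.
16.86 has an FTA preferential rate, but origin Tyrar is not Narara; base rate stands.
Additional duty on 16.86 from Tyrar: +26.9% ad valorem. Applied ad valorem rate = 26.9%.
Duty = ¥6,365.76 × 26.9% + 2,094 × ¥4.91 = ¥11,993.93.
Line 3 (40.38, Narara, 2,297 units, ¥412,839.81):
Base rate for 40.38 is 33%.
Origin Narara qualifies under the Zoray–Narara agreement and 40.38 is covered: preferential rate 23.5% applies instead.
Duty = ¥412,839.81 × 23.5% = ¥97,017.36.
Total = ¥48,478.72 + ¥11,993.93 + ¥97,017.36 = ¥157,490.01.

¥157,490.01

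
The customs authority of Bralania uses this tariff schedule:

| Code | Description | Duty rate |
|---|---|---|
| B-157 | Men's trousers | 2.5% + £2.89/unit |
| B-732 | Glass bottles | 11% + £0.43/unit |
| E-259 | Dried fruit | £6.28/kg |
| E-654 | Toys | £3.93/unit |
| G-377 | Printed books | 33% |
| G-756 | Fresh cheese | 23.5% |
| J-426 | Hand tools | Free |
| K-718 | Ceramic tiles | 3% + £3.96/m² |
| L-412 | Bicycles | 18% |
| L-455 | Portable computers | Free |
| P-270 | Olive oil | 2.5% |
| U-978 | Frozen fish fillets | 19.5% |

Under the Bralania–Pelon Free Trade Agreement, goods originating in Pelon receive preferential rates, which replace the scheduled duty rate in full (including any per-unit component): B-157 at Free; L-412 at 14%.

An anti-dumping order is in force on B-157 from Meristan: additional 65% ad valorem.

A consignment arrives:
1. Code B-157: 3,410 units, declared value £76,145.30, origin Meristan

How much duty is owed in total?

£61,252.98

Line 1 (B-157, Meristan, 3,410 units, £76,145.30):
Base rate for B-157 is 2.5% + £2.89/unit.
B-157 has an FTA preferential rate, but origin Meristan is not Pelon; base rate stands.
Additional duty on B-157 from Meristan: +65%. Applied ad valorem rate: 2.5% + 65% = 67.5%.
Duty = £76,145.30 × 67.5% + 3,410 × £2.89 = £61,252.98.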